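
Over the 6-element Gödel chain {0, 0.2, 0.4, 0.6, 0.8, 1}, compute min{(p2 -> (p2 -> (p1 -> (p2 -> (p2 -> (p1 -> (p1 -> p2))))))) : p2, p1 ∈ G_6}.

Every assignment gives 1. For instance at p2 = 0, p1 = 0:
  (p1 -> p2): 0 ≤ 0, so result = 1
  (p1 -> (p1 -> p2)): 0 ≤ 1, so result = 1
  (p2 -> (p1 -> (p1 -> p2))): 0 ≤ 1, so result = 1
  (p2 -> (p2 -> (p1 -> (p1 -> p2)))): 0 ≤ 1, so result = 1
  (p1 -> (p2 -> (p2 -> (p1 -> (p1 -> p2))))): 0 ≤ 1, so result = 1
  (p2 -> (p1 -> (p2 -> (p2 -> (p1 -> (p1 -> p2)))))): 0 ≤ 1, so result = 1
  (p2 -> (p2 -> (p1 -> (p2 -> (p2 -> (p1 -> (p1 -> p2))))))): 0 ≤ 1, so result = 1
All 36 assignments give value 1 — the formula is a G_6-tautology.

1.00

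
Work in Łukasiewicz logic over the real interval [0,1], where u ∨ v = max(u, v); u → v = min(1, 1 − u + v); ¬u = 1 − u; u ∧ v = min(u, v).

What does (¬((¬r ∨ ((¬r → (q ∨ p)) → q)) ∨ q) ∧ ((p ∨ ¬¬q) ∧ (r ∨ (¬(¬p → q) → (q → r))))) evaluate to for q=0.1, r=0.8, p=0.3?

¬r: Łukasiewicz ¬ gives 1 − 0.8 = 0.2
¬r: Łukasiewicz ¬ gives 1 − 0.8 = 0.2
(q ∨ p) = max(0.1, 0.3) = 0.3
(¬r → (q ∨ p)): min(1, 1 − 0.2 + 0.3) = 1
((¬r → (q ∨ p)) → q): min(1, 1 − 1 + 0.1) = 0.1
(¬r ∨ ((¬r → (q ∨ p)) → q)) = max(0.2, 0.1) = 0.2
((¬r ∨ ((¬r → (q ∨ p)) → q)) ∨ q) = max(0.2, 0.1) = 0.2
¬((¬r ∨ ((¬r → (q ∨ p)) → q)) ∨ q): Łukasiewicz ¬ gives 1 − 0.2 = 0.8
¬q: Łukasiewicz ¬ gives 1 − 0.1 = 0.9
¬¬q: Łukasiewicz ¬ gives 1 − 0.9 = 0.1
(p ∨ ¬¬q) = max(0.3, 0.1) = 0.3
¬p: Łukasiewicz ¬ gives 1 − 0.3 = 0.7
(¬p → q): min(1, 1 − 0.7 + 0.1) = 0.4
¬(¬p → q): Łukasiewicz ¬ gives 1 − 0.4 = 0.6
(q → r): min(1, 1 − 0.1 + 0.8) = 1
(¬(¬p → q) → (q → r)): min(1, 1 − 0.6 + 1) = 1
(r ∨ (¬(¬p → q) → (q → r))) = max(0.8, 1) = 1
((p ∨ ¬¬q) ∧ (r ∨ (¬(¬p → q) → (q → r)))) = min(0.3, 1) = 0.3
(¬((¬r ∨ ((¬r → (q ∨ p)) → q)) ∨ q) ∧ ((p ∨ ¬¬q) ∧ (r ∨ (¬(¬p → q) → (q → r))))) = min(0.8, 0.3) = 0.3

0.30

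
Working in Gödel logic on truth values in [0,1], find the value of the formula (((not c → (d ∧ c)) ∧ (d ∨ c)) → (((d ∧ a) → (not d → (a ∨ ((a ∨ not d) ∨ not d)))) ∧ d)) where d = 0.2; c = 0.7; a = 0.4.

0.20

not c: Gödel ¬ of 0.7 = 0 (operand ≠ 0)
(d ∧ c) = min(0.2, 0.7) = 0.2
(not c → (d ∧ c)): 0 ≤ 0.2, so result = 1
(d ∨ c) = max(0.2, 0.7) = 0.7
((not c → (d ∧ c)) ∧ (d ∨ c)) = min(1, 0.7) = 0.7
(d ∧ a) = min(0.2, 0.4) = 0.2
not d: Gödel ¬ of 0.2 = 0 (operand ≠ 0)
not d: Gödel ¬ of 0.2 = 0 (operand ≠ 0)
(a ∨ not d) = max(0.4, 0) = 0.4
not d: Gödel ¬ of 0.2 = 0 (operand ≠ 0)
((a ∨ not d) ∨ not d) = max(0.4, 0) = 0.4
(a ∨ ((a ∨ not d) ∨ not d)) = max(0.4, 0.4) = 0.4
(not d → (a ∨ ((a ∨ not d) ∨ not d))): 0 ≤ 0.4, so result = 1
((d ∧ a) → (not d → (a ∨ ((a ∨ not d) ∨ not d)))): 0.2 ≤ 1, so result = 1
(((d ∧ a) → (not d → (a ∨ ((a ∨ not d) ∨ not d)))) ∧ d) = min(1, 0.2) = 0.2
(((not c → (d ∧ c)) ∧ (d ∨ c)) → (((d ∧ a) → (not d → (a ∨ ((a ∨ not d) ∨ not d)))) ∧ d)): 0.7 > 0.2, so result = 0.2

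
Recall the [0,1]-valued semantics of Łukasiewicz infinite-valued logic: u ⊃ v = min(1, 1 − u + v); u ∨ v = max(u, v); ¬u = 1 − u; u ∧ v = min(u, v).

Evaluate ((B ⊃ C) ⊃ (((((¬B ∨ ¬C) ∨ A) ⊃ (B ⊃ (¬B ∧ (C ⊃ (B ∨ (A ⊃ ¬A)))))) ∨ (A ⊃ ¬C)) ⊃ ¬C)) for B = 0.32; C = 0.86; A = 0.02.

0.14

(B ⊃ C): min(1, 1 − 0.32 + 0.86) = 1
¬B: Łukasiewicz ¬ gives 1 − 0.32 = 0.68
¬C: Łukasiewicz ¬ gives 1 − 0.86 = 0.14
(¬B ∨ ¬C) = max(0.68, 0.14) = 0.68
((¬B ∨ ¬C) ∨ A) = max(0.68, 0.02) = 0.68
¬B: Łukasiewicz ¬ gives 1 − 0.32 = 0.68
¬A: Łukasiewicz ¬ gives 1 − 0.02 = 0.98
(A ⊃ ¬A): min(1, 1 − 0.02 + 0.98) = 1
(B ∨ (A ⊃ ¬A)) = max(0.32, 1) = 1
(C ⊃ (B ∨ (A ⊃ ¬A))): min(1, 1 − 0.86 + 1) = 1
(¬B ∧ (C ⊃ (B ∨ (A ⊃ ¬A)))) = min(0.68, 1) = 0.68
(B ⊃ (¬B ∧ (C ⊃ (B ∨ (A ⊃ ¬A))))): min(1, 1 − 0.32 + 0.68) = 1
(((¬B ∨ ¬C) ∨ A) ⊃ (B ⊃ (¬B ∧ (C ⊃ (B ∨ (A ⊃ ¬A)))))): min(1, 1 − 0.68 + 1) = 1
¬C: Łukasiewicz ¬ gives 1 − 0.86 = 0.14
(A ⊃ ¬C): min(1, 1 − 0.02 + 0.14) = 1
((((¬B ∨ ¬C) ∨ A) ⊃ (B ⊃ (¬B ∧ (C ⊃ (B ∨ (A ⊃ ¬A)))))) ∨ (A ⊃ ¬C)) = max(1, 1) = 1
¬C: Łukasiewicz ¬ gives 1 − 0.86 = 0.14
(((((¬B ∨ ¬C) ∨ A) ⊃ (B ⊃ (¬B ∧ (C ⊃ (B ∨ (A ⊃ ¬A)))))) ∨ (A ⊃ ¬C)) ⊃ ¬C): min(1, 1 − 1 + 0.14) = 0.14
((B ⊃ C) ⊃ (((((¬B ∨ ¬C) ∨ A) ⊃ (B ⊃ (¬B ∧ (C ⊃ (B ∨ (A ⊃ ¬A)))))) ∨ (A ⊃ ¬C)) ⊃ ¬C)): min(1, 1 − 1 + 0.14) = 0.14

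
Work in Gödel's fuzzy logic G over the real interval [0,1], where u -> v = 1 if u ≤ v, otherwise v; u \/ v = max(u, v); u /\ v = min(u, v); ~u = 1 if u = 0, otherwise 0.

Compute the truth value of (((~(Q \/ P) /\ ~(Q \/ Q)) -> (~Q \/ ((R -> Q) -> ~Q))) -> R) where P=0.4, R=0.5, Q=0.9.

0.50

(Q \/ P) = max(0.9, 0.4) = 0.9
~(Q \/ P): Gödel ¬ of 0.9 = 0 (operand ≠ 0)
(Q \/ Q) = max(0.9, 0.9) = 0.9
~(Q \/ Q): Gödel ¬ of 0.9 = 0 (operand ≠ 0)
(~(Q \/ P) /\ ~(Q \/ Q)) = min(0, 0) = 0
~Q: Gödel ¬ of 0.9 = 0 (operand ≠ 0)
(R -> Q): 0.5 ≤ 0.9, so result = 1
~Q: Gödel ¬ of 0.9 = 0 (operand ≠ 0)
((R -> Q) -> ~Q): 1 > 0, so result = 0
(~Q \/ ((R -> Q) -> ~Q)) = max(0, 0) = 0
((~(Q \/ P) /\ ~(Q \/ Q)) -> (~Q \/ ((R -> Q) -> ~Q))): 0 ≤ 0, so result = 1
(((~(Q \/ P) /\ ~(Q \/ Q)) -> (~Q \/ ((R -> Q) -> ~Q))) -> R): 1 > 0.5, so result = 0.5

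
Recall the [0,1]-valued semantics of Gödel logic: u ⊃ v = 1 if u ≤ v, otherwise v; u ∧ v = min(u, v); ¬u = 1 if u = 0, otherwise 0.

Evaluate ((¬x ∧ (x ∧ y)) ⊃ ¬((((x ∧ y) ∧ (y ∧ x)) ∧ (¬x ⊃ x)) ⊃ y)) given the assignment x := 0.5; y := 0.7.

¬x: Gödel ¬ of 0.5 = 0 (operand ≠ 0)
(x ∧ y) = min(0.5, 0.7) = 0.5
(¬x ∧ (x ∧ y)) = min(0, 0.5) = 0
(x ∧ y) = min(0.5, 0.7) = 0.5
(y ∧ x) = min(0.7, 0.5) = 0.5
((x ∧ y) ∧ (y ∧ x)) = min(0.5, 0.5) = 0.5
¬x: Gödel ¬ of 0.5 = 0 (operand ≠ 0)
(¬x ⊃ x): 0 ≤ 0.5, so result = 1
(((x ∧ y) ∧ (y ∧ x)) ∧ (¬x ⊃ x)) = min(0.5, 1) = 0.5
((((x ∧ y) ∧ (y ∧ x)) ∧ (¬x ⊃ x)) ⊃ y): 0.5 ≤ 0.7, so result = 1
¬((((x ∧ y) ∧ (y ∧ x)) ∧ (¬x ⊃ x)) ⊃ y): Gödel ¬ of 1 = 0 (operand ≠ 0)
((¬x ∧ (x ∧ y)) ⊃ ¬((((x ∧ y) ∧ (y ∧ x)) ∧ (¬x ⊃ x)) ⊃ y)): 0 ≤ 0, so result = 1

1.00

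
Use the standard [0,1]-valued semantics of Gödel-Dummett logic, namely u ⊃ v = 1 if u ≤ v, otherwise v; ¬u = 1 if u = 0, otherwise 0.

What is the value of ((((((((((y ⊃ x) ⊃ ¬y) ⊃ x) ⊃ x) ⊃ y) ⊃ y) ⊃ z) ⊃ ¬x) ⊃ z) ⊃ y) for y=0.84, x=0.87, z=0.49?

0.84

(y ⊃ x): 0.84 ≤ 0.87, so result = 1
¬y: Gödel ¬ of 0.84 = 0 (operand ≠ 0)
((y ⊃ x) ⊃ ¬y): 1 > 0, so result = 0
(((y ⊃ x) ⊃ ¬y) ⊃ x): 0 ≤ 0.87, so result = 1
((((y ⊃ x) ⊃ ¬y) ⊃ x) ⊃ x): 1 > 0.87, so result = 0.87
(((((y ⊃ x) ⊃ ¬y) ⊃ x) ⊃ x) ⊃ y): 0.87 > 0.84, so result = 0.84
((((((y ⊃ x) ⊃ ¬y) ⊃ x) ⊃ x) ⊃ y) ⊃ y): 0.84 ≤ 0.84, so result = 1
(((((((y ⊃ x) ⊃ ¬y) ⊃ x) ⊃ x) ⊃ y) ⊃ y) ⊃ z): 1 > 0.49, so result = 0.49
¬x: Gödel ¬ of 0.87 = 0 (operand ≠ 0)
((((((((y ⊃ x) ⊃ ¬y) ⊃ x) ⊃ x) ⊃ y) ⊃ y) ⊃ z) ⊃ ¬x): 0.49 > 0, so result = 0
(((((((((y ⊃ x) ⊃ ¬y) ⊃ x) ⊃ x) ⊃ y) ⊃ y) ⊃ z) ⊃ ¬x) ⊃ z): 0 ≤ 0.49, so result = 1
((((((((((y ⊃ x) ⊃ ¬y) ⊃ x) ⊃ x) ⊃ y) ⊃ y) ⊃ z) ⊃ ¬x) ⊃ z) ⊃ y): 1 > 0.84, so result = 0.84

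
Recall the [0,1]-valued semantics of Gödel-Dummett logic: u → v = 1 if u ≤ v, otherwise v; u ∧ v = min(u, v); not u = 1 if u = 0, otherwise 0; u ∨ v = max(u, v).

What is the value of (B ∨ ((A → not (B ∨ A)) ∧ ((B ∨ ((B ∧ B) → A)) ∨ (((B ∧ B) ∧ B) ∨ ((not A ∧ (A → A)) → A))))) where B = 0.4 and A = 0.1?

0.40

(B ∨ A) = max(0.4, 0.1) = 0.4
not (B ∨ A): Gödel ¬ of 0.4 = 0 (operand ≠ 0)
(A → not (B ∨ A)): 0.1 > 0, so result = 0
(B ∧ B) = min(0.4, 0.4) = 0.4
((B ∧ B) → A): 0.4 > 0.1, so result = 0.1
(B ∨ ((B ∧ B) → A)) = max(0.4, 0.1) = 0.4
(B ∧ B) = min(0.4, 0.4) = 0.4
((B ∧ B) ∧ B) = min(0.4, 0.4) = 0.4
not A: Gödel ¬ of 0.1 = 0 (operand ≠ 0)
(A → A): 0.1 ≤ 0.1, so result = 1
(not A ∧ (A → A)) = min(0, 1) = 0
((not A ∧ (A → A)) → A): 0 ≤ 0.1, so result = 1
(((B ∧ B) ∧ B) ∨ ((not A ∧ (A → A)) → A)) = max(0.4, 1) = 1
((B ∨ ((B ∧ B) → A)) ∨ (((B ∧ B) ∧ B) ∨ ((not A ∧ (A → A)) → A))) = max(0.4, 1) = 1
((A → not (B ∨ A)) ∧ ((B ∨ ((B ∧ B) → A)) ∨ (((B ∧ B) ∧ B) ∨ ((not A ∧ (A → A)) → A)))) = min(0, 1) = 0
(B ∨ ((A → not (B ∨ A)) ∧ ((B ∨ ((B ∧ B) → A)) ∨ (((B ∧ B) ∧ B) ∨ ((not A ∧ (A → A)) → A))))) = max(0.4, 0) = 0.4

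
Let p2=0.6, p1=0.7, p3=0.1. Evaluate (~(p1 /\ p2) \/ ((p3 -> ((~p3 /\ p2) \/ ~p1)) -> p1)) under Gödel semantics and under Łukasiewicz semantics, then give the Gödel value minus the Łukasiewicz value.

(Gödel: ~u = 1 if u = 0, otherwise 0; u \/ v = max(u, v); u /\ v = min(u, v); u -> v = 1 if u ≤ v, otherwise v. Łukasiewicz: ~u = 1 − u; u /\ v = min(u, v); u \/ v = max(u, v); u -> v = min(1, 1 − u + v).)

Gödel evaluation:
  (p1 /\ p2) = min(0.7, 0.6) = 0.6
  ~(p1 /\ p2): Gödel ¬ of 0.6 = 0 (operand ≠ 0)
  ~p3: Gödel ¬ of 0.1 = 0 (operand ≠ 0)
  (~p3 /\ p2) = min(0, 0.6) = 0
  ~p1: Gödel ¬ of 0.7 = 0 (operand ≠ 0)
  ((~p3 /\ p2) \/ ~p1) = max(0, 0) = 0
  (p3 -> ((~p3 /\ p2) \/ ~p1)): 0.1 > 0, so result = 0
  ((p3 -> ((~p3 /\ p2) \/ ~p1)) -> p1): 0 ≤ 0.7, so result = 1
  (~(p1 /\ p2) \/ ((p3 -> ((~p3 /\ p2) \/ ~p1)) -> p1)) = max(0, 1) = 1
  Gödel value = 1
Łukasiewicz evaluation:
  (p1 /\ p2) = min(0.7, 0.6) = 0.6
  ~(p1 /\ p2): Łukasiewicz ¬ gives 1 − 0.6 = 0.4
  ~p3: Łukasiewicz ¬ gives 1 − 0.1 = 0.9
  (~p3 /\ p2) = min(0.9, 0.6) = 0.6
  ~p1: Łukasiewicz ¬ gives 1 − 0.7 = 0.3
  ((~p3 /\ p2) \/ ~p1) = max(0.6, 0.3) = 0.6
  (p3 -> ((~p3 /\ p2) \/ ~p1)): min(1, 1 − 0.1 + 0.6) = 1
  ((p3 -> ((~p3 /\ p2) \/ ~p1)) -> p1): min(1, 1 − 1 + 0.7) = 0.7
  (~(p1 /\ p2) \/ ((p3 -> ((~p3 /\ p2) \/ ~p1)) -> p1)) = max(0.4, 0.7) = 0.7
  Łukasiewicz value = 0.7
Difference: 1 − 0.7 = 0.30

0.30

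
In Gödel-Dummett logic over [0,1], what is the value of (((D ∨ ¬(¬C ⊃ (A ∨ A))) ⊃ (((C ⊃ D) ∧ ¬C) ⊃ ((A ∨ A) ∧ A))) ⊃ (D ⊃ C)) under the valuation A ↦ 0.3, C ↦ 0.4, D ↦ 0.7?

0.40

¬C: Gödel ¬ of 0.4 = 0 (operand ≠ 0)
(A ∨ A) = max(0.3, 0.3) = 0.3
(¬C ⊃ (A ∨ A)): 0 ≤ 0.3, so result = 1
¬(¬C ⊃ (A ∨ A)): Gödel ¬ of 1 = 0 (operand ≠ 0)
(D ∨ ¬(¬C ⊃ (A ∨ A))) = max(0.7, 0) = 0.7
(C ⊃ D): 0.4 ≤ 0.7, so result = 1
¬C: Gödel ¬ of 0.4 = 0 (operand ≠ 0)
((C ⊃ D) ∧ ¬C) = min(1, 0) = 0
(A ∨ A) = max(0.3, 0.3) = 0.3
((A ∨ A) ∧ A) = min(0.3, 0.3) = 0.3
(((C ⊃ D) ∧ ¬C) ⊃ ((A ∨ A) ∧ A)): 0 ≤ 0.3, so result = 1
((D ∨ ¬(¬C ⊃ (A ∨ A))) ⊃ (((C ⊃ D) ∧ ¬C) ⊃ ((A ∨ A) ∧ A))): 0.7 ≤ 1, so result = 1
(D ⊃ C): 0.7 > 0.4, so result = 0.4
(((D ∨ ¬(¬C ⊃ (A ∨ A))) ⊃ (((C ⊃ D) ∧ ¬C) ⊃ ((A ∨ A) ∧ A))) ⊃ (D ⊃ C)): 1 > 0.4, so result = 0.4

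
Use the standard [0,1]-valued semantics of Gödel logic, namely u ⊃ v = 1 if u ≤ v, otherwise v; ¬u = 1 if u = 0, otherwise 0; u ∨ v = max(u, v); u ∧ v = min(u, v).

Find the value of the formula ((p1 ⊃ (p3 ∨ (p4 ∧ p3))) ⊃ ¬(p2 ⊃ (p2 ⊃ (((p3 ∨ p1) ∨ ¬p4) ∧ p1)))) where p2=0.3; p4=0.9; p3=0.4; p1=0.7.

(p4 ∧ p3) = min(0.9, 0.4) = 0.4
(p3 ∨ (p4 ∧ p3)) = max(0.4, 0.4) = 0.4
(p1 ⊃ (p3 ∨ (p4 ∧ p3))): 0.7 > 0.4, so result = 0.4
(p3 ∨ p1) = max(0.4, 0.7) = 0.7
¬p4: Gödel ¬ of 0.9 = 0 (operand ≠ 0)
((p3 ∨ p1) ∨ ¬p4) = max(0.7, 0) = 0.7
(((p3 ∨ p1) ∨ ¬p4) ∧ p1) = min(0.7, 0.7) = 0.7
(p2 ⊃ (((p3 ∨ p1) ∨ ¬p4) ∧ p1)): 0.3 ≤ 0.7, so result = 1
(p2 ⊃ (p2 ⊃ (((p3 ∨ p1) ∨ ¬p4) ∧ p1))): 0.3 ≤ 1, so result = 1
¬(p2 ⊃ (p2 ⊃ (((p3 ∨ p1) ∨ ¬p4) ∧ p1))): Gödel ¬ of 1 = 0 (operand ≠ 0)
((p1 ⊃ (p3 ∨ (p4 ∧ p3))) ⊃ ¬(p2 ⊃ (p2 ⊃ (((p3 ∨ p1) ∨ ¬p4) ∧ p1)))): 0.4 > 0, so result = 0

0.00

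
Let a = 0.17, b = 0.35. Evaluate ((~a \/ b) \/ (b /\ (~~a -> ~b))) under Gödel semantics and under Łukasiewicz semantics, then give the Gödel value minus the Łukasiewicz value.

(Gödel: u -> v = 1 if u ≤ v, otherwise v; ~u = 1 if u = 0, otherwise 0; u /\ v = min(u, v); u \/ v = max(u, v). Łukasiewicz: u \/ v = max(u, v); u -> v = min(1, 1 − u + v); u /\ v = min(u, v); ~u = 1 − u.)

-0.48

Gödel evaluation:
  ~a: Gödel ¬ of 0.17 = 0 (operand ≠ 0)
  (~a \/ b) = max(0, 0.35) = 0.35
  ~a: Gödel ¬ of 0.17 = 0 (operand ≠ 0)
  ~~a: Gödel ¬ of 0 = 1 (operand is 0)
  ~b: Gödel ¬ of 0.35 = 0 (operand ≠ 0)
  (~~a -> ~b): 1 > 0, so result = 0
  (b /\ (~~a -> ~b)) = min(0.35, 0) = 0
  ((~a \/ b) \/ (b /\ (~~a -> ~b))) = max(0.35, 0) = 0.35
  Gödel value = 0.35
Łukasiewicz evaluation:
  ~a: Łukasiewicz ¬ gives 1 − 0.17 = 0.83
  (~a \/ b) = max(0.83, 0.35) = 0.83
  ~a: Łukasiewicz ¬ gives 1 − 0.17 = 0.83
  ~~a: Łukasiewicz ¬ gives 1 − 0.83 = 0.17
  ~b: Łukasiewicz ¬ gives 1 − 0.35 = 0.65
  (~~a -> ~b): min(1, 1 − 0.17 + 0.65) = 1
  (b /\ (~~a -> ~b)) = min(0.35, 1) = 0.35
  ((~a \/ b) \/ (b /\ (~~a -> ~b))) = max(0.83, 0.35) = 0.83
  Łukasiewicz value = 0.83
Difference: 0.35 − 0.83 = -0.48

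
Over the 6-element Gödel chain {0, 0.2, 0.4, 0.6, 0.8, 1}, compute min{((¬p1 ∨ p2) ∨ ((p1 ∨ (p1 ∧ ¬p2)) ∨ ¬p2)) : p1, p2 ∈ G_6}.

The minimum is attained at p1 = 0.2, p2 = 0.2:
  ¬p1: Gödel ¬ of 0.2 = 0 (operand ≠ 0)
  (¬p1 ∨ p2) = max(0, 0.2) = 0.2
  ¬p2: Gödel ¬ of 0.2 = 0 (operand ≠ 0)
  (p1 ∧ ¬p2) = min(0.2, 0) = 0
  (p1 ∨ (p1 ∧ ¬p2)) = max(0.2, 0) = 0.2
  ¬p2: Gödel ¬ of 0.2 = 0 (operand ≠ 0)
  ((p1 ∨ (p1 ∧ ¬p2)) ∨ ¬p2) = max(0.2, 0) = 0.2
  ((¬p1 ∨ p2) ∨ ((p1 ∨ (p1 ∧ ¬p2)) ∨ ¬p2)) = max(0.2, 0.2) = 0.2
Checking all 36 assignments confirms none give a value below 0.20.

0.20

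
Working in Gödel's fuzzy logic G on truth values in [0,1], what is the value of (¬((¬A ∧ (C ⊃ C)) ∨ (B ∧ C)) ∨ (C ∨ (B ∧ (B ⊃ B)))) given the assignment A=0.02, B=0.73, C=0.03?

¬A: Gödel ¬ of 0.02 = 0 (operand ≠ 0)
(C ⊃ C): 0.03 ≤ 0.03, so result = 1
(¬A ∧ (C ⊃ C)) = min(0, 1) = 0
(B ∧ C) = min(0.73, 0.03) = 0.03
((¬A ∧ (C ⊃ C)) ∨ (B ∧ C)) = max(0, 0.03) = 0.03
¬((¬A ∧ (C ⊃ C)) ∨ (B ∧ C)): Gödel ¬ of 0.03 = 0 (operand ≠ 0)
(B ⊃ B): 0.73 ≤ 0.73, so result = 1
(B ∧ (B ⊃ B)) = min(0.73, 1) = 0.73
(C ∨ (B ∧ (B ⊃ B))) = max(0.03, 0.73) = 0.73
(¬((¬A ∧ (C ⊃ C)) ∨ (B ∧ C)) ∨ (C ∨ (B ∧ (B ⊃ B)))) = max(0, 0.73) = 0.73

0.73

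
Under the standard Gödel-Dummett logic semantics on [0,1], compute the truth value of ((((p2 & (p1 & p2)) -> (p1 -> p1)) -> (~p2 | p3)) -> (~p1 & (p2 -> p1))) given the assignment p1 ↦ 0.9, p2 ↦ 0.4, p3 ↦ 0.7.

0.00

(p1 & p2) = min(0.9, 0.4) = 0.4
(p2 & (p1 & p2)) = min(0.4, 0.4) = 0.4
(p1 -> p1): 0.9 ≤ 0.9, so result = 1
((p2 & (p1 & p2)) -> (p1 -> p1)): 0.4 ≤ 1, so result = 1
~p2: Gödel ¬ of 0.4 = 0 (operand ≠ 0)
(~p2 | p3) = max(0, 0.7) = 0.7
(((p2 & (p1 & p2)) -> (p1 -> p1)) -> (~p2 | p3)): 1 > 0.7, so result = 0.7
~p1: Gödel ¬ of 0.9 = 0 (operand ≠ 0)
(p2 -> p1): 0.4 ≤ 0.9, so result = 1
(~p1 & (p2 -> p1)) = min(0, 1) = 0
((((p2 & (p1 & p2)) -> (p1 -> p1)) -> (~p2 | p3)) -> (~p1 & (p2 -> p1))): 0.7 > 0, so result = 0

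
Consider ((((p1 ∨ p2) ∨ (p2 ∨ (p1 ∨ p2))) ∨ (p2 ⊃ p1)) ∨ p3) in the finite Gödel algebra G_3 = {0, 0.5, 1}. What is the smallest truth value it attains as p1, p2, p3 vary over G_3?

0.50

The minimum is attained at p1 = 0, p2 = 0.5, p3 = 0:
  (p1 ∨ p2) = max(0, 0.5) = 0.5
  (p1 ∨ p2) = max(0, 0.5) = 0.5
  (p2 ∨ (p1 ∨ p2)) = max(0.5, 0.5) = 0.5
  ((p1 ∨ p2) ∨ (p2 ∨ (p1 ∨ p2))) = max(0.5, 0.5) = 0.5
  (p2 ⊃ p1): 0.5 > 0, so result = 0
  (((p1 ∨ p2) ∨ (p2 ∨ (p1 ∨ p2))) ∨ (p2 ⊃ p1)) = max(0.5, 0) = 0.5
  ((((p1 ∨ p2) ∨ (p2 ∨ (p1 ∨ p2))) ∨ (p2 ⊃ p1)) ∨ p3) = max(0.5, 0) = 0.5
Checking all 27 assignments confirms none give a value below 0.50.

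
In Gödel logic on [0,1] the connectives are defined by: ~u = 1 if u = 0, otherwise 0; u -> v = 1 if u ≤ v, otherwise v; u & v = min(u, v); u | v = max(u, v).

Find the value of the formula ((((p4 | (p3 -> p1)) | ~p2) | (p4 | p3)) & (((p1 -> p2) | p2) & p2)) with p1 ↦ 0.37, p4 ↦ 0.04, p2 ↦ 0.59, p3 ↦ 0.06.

0.59

(p3 -> p1): 0.06 ≤ 0.37, so result = 1
(p4 | (p3 -> p1)) = max(0.04, 1) = 1
~p2: Gödel ¬ of 0.59 = 0 (operand ≠ 0)
((p4 | (p3 -> p1)) | ~p2) = max(1, 0) = 1
(p4 | p3) = max(0.04, 0.06) = 0.06
(((p4 | (p3 -> p1)) | ~p2) | (p4 | p3)) = max(1, 0.06) = 1
(p1 -> p2): 0.37 ≤ 0.59, so result = 1
((p1 -> p2) | p2) = max(1, 0.59) = 1
(((p1 -> p2) | p2) & p2) = min(1, 0.59) = 0.59
((((p4 | (p3 -> p1)) | ~p2) | (p4 | p3)) & (((p1 -> p2) | p2) & p2)) = min(1, 0.59) = 0.59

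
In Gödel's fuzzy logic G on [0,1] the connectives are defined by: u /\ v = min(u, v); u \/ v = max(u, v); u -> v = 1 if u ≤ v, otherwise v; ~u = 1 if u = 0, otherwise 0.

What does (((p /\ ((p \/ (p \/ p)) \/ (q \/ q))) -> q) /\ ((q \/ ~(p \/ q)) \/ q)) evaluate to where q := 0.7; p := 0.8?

0.70

(p \/ p) = max(0.8, 0.8) = 0.8
(p \/ (p \/ p)) = max(0.8, 0.8) = 0.8
(q \/ q) = max(0.7, 0.7) = 0.7
((p \/ (p \/ p)) \/ (q \/ q)) = max(0.8, 0.7) = 0.8
(p /\ ((p \/ (p \/ p)) \/ (q \/ q))) = min(0.8, 0.8) = 0.8
((p /\ ((p \/ (p \/ p)) \/ (q \/ q))) -> q): 0.8 > 0.7, so result = 0.7
(p \/ q) = max(0.8, 0.7) = 0.8
~(p \/ q): Gödel ¬ of 0.8 = 0 (operand ≠ 0)
(q \/ ~(p \/ q)) = max(0.7, 0) = 0.7
((q \/ ~(p \/ q)) \/ q) = max(0.7, 0.7) = 0.7
(((p /\ ((p \/ (p \/ p)) \/ (q \/ q))) -> q) /\ ((q \/ ~(p \/ q)) \/ q)) = min(0.7, 0.7) = 0.7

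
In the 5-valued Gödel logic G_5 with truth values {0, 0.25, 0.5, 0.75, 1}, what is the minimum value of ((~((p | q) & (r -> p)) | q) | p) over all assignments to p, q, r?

The minimum is attained at p = 0, q = 0.25, r = 0:
  (p | q) = max(0, 0.25) = 0.25
  (r -> p): 0 ≤ 0, so result = 1
  ((p | q) & (r -> p)) = min(0.25, 1) = 0.25
  ~((p | q) & (r -> p)): Gödel ¬ of 0.25 = 0 (operand ≠ 0)
  (~((p | q) & (r -> p)) | q) = max(0, 0.25) = 0.25
  ((~((p | q) & (r -> p)) | q) | p) = max(0.25, 0) = 0.25
Checking all 125 assignments confirms none give a value below 0.25.

0.25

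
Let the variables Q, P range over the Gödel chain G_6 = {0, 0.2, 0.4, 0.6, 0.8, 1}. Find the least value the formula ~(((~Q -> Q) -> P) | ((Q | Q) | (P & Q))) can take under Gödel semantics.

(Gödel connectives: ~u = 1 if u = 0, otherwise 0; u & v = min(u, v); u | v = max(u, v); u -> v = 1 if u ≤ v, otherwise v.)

The minimum is attained at Q = 0, P = 0:
  ~Q: Gödel ¬ of 0 = 1 (operand is 0)
  (~Q -> Q): 1 > 0, so result = 0
  ((~Q -> Q) -> P): 0 ≤ 0, so result = 1
  (Q | Q) = max(0, 0) = 0
  (P & Q) = min(0, 0) = 0
  ((Q | Q) | (P & Q)) = max(0, 0) = 0
  (((~Q -> Q) -> P) | ((Q | Q) | (P & Q))) = max(1, 0) = 1
  ~(((~Q -> Q) -> P) | ((Q | Q) | (P & Q))): Gödel ¬ of 1 = 0 (operand ≠ 0)
Checking all 36 assignments confirms none give a value below 0.00.

0.00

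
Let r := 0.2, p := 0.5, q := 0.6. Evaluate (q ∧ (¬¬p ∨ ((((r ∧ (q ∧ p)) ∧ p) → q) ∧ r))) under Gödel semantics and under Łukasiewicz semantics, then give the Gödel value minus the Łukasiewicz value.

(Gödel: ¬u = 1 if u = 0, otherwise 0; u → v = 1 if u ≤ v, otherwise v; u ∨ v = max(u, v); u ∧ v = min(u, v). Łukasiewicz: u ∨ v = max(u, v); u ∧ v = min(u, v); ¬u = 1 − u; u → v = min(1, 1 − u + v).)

Gödel evaluation:
  ¬p: Gödel ¬ of 0.5 = 0 (operand ≠ 0)
  ¬¬p: Gödel ¬ of 0 = 1 (operand is 0)
  (q ∧ p) = min(0.6, 0.5) = 0.5
  (r ∧ (q ∧ p)) = min(0.2, 0.5) = 0.2
  ((r ∧ (q ∧ p)) ∧ p) = min(0.2, 0.5) = 0.2
  (((r ∧ (q ∧ p)) ∧ p) → q): 0.2 ≤ 0.6, so result = 1
  ((((r ∧ (q ∧ p)) ∧ p) → q) ∧ r) = min(1, 0.2) = 0.2
  (¬¬p ∨ ((((r ∧ (q ∧ p)) ∧ p) → q) ∧ r)) = max(1, 0.2) = 1
  (q ∧ (¬¬p ∨ ((((r ∧ (q ∧ p)) ∧ p) → q) ∧ r))) = min(0.6, 1) = 0.6
  Gödel value = 0.6
Łukasiewicz evaluation:
  ¬p: Łukasiewicz ¬ gives 1 − 0.5 = 0.5
  ¬¬p: Łukasiewicz ¬ gives 1 − 0.5 = 0.5
  (q ∧ p) = min(0.6, 0.5) = 0.5
  (r ∧ (q ∧ p)) = min(0.2, 0.5) = 0.2
  ((r ∧ (q ∧ p)) ∧ p) = min(0.2, 0.5) = 0.2
  (((r ∧ (q ∧ p)) ∧ p) → q): min(1, 1 − 0.2 + 0.6) = 1
  ((((r ∧ (q ∧ p)) ∧ p) → q) ∧ r) = min(1, 0.2) = 0.2
  (¬¬p ∨ ((((r ∧ (q ∧ p)) ∧ p) → q) ∧ r)) = max(0.5, 0.2) = 0.5
  (q ∧ (¬¬p ∨ ((((r ∧ (q ∧ p)) ∧ p) → q) ∧ r))) = min(0.6, 0.5) = 0.5
  Łukasiewicz value = 0.5
Difference: 0.6 − 0.5 = 0.10

0.10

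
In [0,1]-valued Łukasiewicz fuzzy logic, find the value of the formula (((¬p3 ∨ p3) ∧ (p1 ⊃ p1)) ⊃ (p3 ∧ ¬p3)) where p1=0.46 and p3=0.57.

¬p3: Łukasiewicz ¬ gives 1 − 0.57 = 0.43
(¬p3 ∨ p3) = max(0.43, 0.57) = 0.57
(p1 ⊃ p1): min(1, 1 − 0.46 + 0.46) = 1
((¬p3 ∨ p3) ∧ (p1 ⊃ p1)) = min(0.57, 1) = 0.57
¬p3: Łukasiewicz ¬ gives 1 − 0.57 = 0.43
(p3 ∧ ¬p3) = min(0.57, 0.43) = 0.43
(((¬p3 ∨ p3) ∧ (p1 ⊃ p1)) ⊃ (p3 ∧ ¬p3)): min(1, 1 − 0.57 + 0.43) = 0.86

0.86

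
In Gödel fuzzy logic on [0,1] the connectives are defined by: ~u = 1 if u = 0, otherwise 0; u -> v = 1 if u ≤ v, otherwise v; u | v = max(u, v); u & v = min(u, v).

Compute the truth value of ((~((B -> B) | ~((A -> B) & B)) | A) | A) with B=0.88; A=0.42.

(B -> B): 0.88 ≤ 0.88, so result = 1
(A -> B): 0.42 ≤ 0.88, so result = 1
((A -> B) & B) = min(1, 0.88) = 0.88
~((A -> B) & B): Gödel ¬ of 0.88 = 0 (operand ≠ 0)
((B -> B) | ~((A -> B) & B)) = max(1, 0) = 1
~((B -> B) | ~((A -> B) & B)): Gödel ¬ of 1 = 0 (operand ≠ 0)
(~((B -> B) | ~((A -> B) & B)) | A) = max(0, 0.42) = 0.42
((~((B -> B) | ~((A -> B) & B)) | A) | A) = max(0.42, 0.42) = 0.42

0.42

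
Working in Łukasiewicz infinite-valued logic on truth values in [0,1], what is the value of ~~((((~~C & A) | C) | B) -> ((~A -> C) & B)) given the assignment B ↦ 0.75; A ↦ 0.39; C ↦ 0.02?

0.66

~C: Łukasiewicz ¬ gives 1 − 0.02 = 0.98
~~C: Łukasiewicz ¬ gives 1 − 0.98 = 0.02
(~~C & A) = min(0.02, 0.39) = 0.02
((~~C & A) | C) = max(0.02, 0.02) = 0.02
(((~~C & A) | C) | B) = max(0.02, 0.75) = 0.75
~A: Łukasiewicz ¬ gives 1 − 0.39 = 0.61
(~A -> C): min(1, 1 − 0.61 + 0.02) = 0.41
((~A -> C) & B) = min(0.41, 0.75) = 0.41
((((~~C & A) | C) | B) -> ((~A -> C) & B)): min(1, 1 − 0.75 + 0.41) = 0.66
~((((~~C & A) | C) | B) -> ((~A -> C) & B)): Łukasiewicz ¬ gives 1 − 0.66 = 0.34
~~((((~~C & A) | C) | B) -> ((~A -> C) & B)): Łukasiewicz ¬ gives 1 − 0.34 = 0.66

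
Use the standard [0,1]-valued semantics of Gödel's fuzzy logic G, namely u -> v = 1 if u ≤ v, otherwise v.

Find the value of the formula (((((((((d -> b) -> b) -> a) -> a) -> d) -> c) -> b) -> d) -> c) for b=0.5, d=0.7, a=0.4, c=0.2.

0.20

(d -> b): 0.7 > 0.5, so result = 0.5
((d -> b) -> b): 0.5 ≤ 0.5, so result = 1
(((d -> b) -> b) -> a): 1 > 0.4, so result = 0.4
((((d -> b) -> b) -> a) -> a): 0.4 ≤ 0.4, so result = 1
(((((d -> b) -> b) -> a) -> a) -> d): 1 > 0.7, so result = 0.7
((((((d -> b) -> b) -> a) -> a) -> d) -> c): 0.7 > 0.2, so result = 0.2
(((((((d -> b) -> b) -> a) -> a) -> d) -> c) -> b): 0.2 ≤ 0.5, so result = 1
((((((((d -> b) -> b) -> a) -> a) -> d) -> c) -> b) -> d): 1 > 0.7, so result = 0.7
(((((((((d -> b) -> b) -> a) -> a) -> d) -> c) -> b) -> d) -> c): 0.7 > 0.2, so result = 0.2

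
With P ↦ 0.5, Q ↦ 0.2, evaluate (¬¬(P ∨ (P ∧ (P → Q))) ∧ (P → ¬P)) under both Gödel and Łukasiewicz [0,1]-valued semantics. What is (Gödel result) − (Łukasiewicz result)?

-0.50

Gödel evaluation:
  (P → Q): 0.5 > 0.2, so result = 0.2
  (P ∧ (P → Q)) = min(0.5, 0.2) = 0.2
  (P ∨ (P ∧ (P → Q))) = max(0.5, 0.2) = 0.5
  ¬(P ∨ (P ∧ (P → Q))): Gödel ¬ of 0.5 = 0 (operand ≠ 0)
  ¬¬(P ∨ (P ∧ (P → Q))): Gödel ¬ of 0 = 1 (operand is 0)
  ¬P: Gödel ¬ of 0.5 = 0 (operand ≠ 0)
  (P → ¬P): 0.5 > 0, so result = 0
  (¬¬(P ∨ (P ∧ (P → Q))) ∧ (P → ¬P)) = min(1, 0) = 0
  Gödel value = 0
Łukasiewicz evaluation:
  (P → Q): min(1, 1 − 0.5 + 0.2) = 0.7
  (P ∧ (P → Q)) = min(0.5, 0.7) = 0.5
  (P ∨ (P ∧ (P → Q))) = max(0.5, 0.5) = 0.5
  ¬(P ∨ (P ∧ (P → Q))): Łukasiewicz ¬ gives 1 − 0.5 = 0.5
  ¬¬(P ∨ (P ∧ (P → Q))): Łukasiewicz ¬ gives 1 − 0.5 = 0.5
  ¬P: Łukasiewicz ¬ gives 1 − 0.5 = 0.5
  (P → ¬P): min(1, 1 − 0.5 + 0.5) = 1
  (¬¬(P ∨ (P ∧ (P → Q))) ∧ (P → ¬P)) = min(0.5, 1) = 0.5
  Łukasiewicz value = 0.5
Difference: 0 − 0.5 = -0.50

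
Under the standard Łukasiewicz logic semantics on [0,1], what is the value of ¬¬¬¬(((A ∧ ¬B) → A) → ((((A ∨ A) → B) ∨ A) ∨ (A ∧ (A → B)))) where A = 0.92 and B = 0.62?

¬B: Łukasiewicz ¬ gives 1 − 0.62 = 0.38
(A ∧ ¬B) = min(0.92, 0.38) = 0.38
((A ∧ ¬B) → A): min(1, 1 − 0.38 + 0.92) = 1
(A ∨ A) = max(0.92, 0.92) = 0.92
((A ∨ A) → B): min(1, 1 − 0.92 + 0.62) = 0.7
(((A ∨ A) → B) ∨ A) = max(0.7, 0.92) = 0.92
(A → B): min(1, 1 − 0.92 + 0.62) = 0.7
(A ∧ (A → B)) = min(0.92, 0.7) = 0.7
((((A ∨ A) → B) ∨ A) ∨ (A ∧ (A → B))) = max(0.92, 0.7) = 0.92
(((A ∧ ¬B) → A) → ((((A ∨ A) → B) ∨ A) ∨ (A ∧ (A → B)))): min(1, 1 − 1 + 0.92) = 0.92
¬(((A ∧ ¬B) → A) → ((((A ∨ A) → B) ∨ A) ∨ (A ∧ (A → B)))): Łukasiewicz ¬ gives 1 − 0.92 = 0.08
¬¬(((A ∧ ¬B) → A) → ((((A ∨ A) → B) ∨ A) ∨ (A ∧ (A → B)))): Łukasiewicz ¬ gives 1 − 0.08 = 0.92
¬¬¬(((A ∧ ¬B) → A) → ((((A ∨ A) → B) ∨ A) ∨ (A ∧ (A → B)))): Łukasiewicz ¬ gives 1 − 0.92 = 0.08
¬¬¬¬(((A ∧ ¬B) → A) → ((((A ∨ A) → B) ∨ A) ∨ (A ∧ (A → B)))): Łukasiewicz ¬ gives 1 − 0.08 = 0.92

0.92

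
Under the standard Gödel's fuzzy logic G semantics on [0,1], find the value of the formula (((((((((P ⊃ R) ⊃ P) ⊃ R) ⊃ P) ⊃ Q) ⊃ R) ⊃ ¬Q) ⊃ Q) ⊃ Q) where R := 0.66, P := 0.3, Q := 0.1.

(P ⊃ R): 0.3 ≤ 0.66, so result = 1
((P ⊃ R) ⊃ P): 1 > 0.3, so result = 0.3
(((P ⊃ R) ⊃ P) ⊃ R): 0.3 ≤ 0.66, so result = 1
((((P ⊃ R) ⊃ P) ⊃ R) ⊃ P): 1 > 0.3, so result = 0.3
(((((P ⊃ R) ⊃ P) ⊃ R) ⊃ P) ⊃ Q): 0.3 > 0.1, so result = 0.1
((((((P ⊃ R) ⊃ P) ⊃ R) ⊃ P) ⊃ Q) ⊃ R): 0.1 ≤ 0.66, so result = 1
¬Q: Gödel ¬ of 0.1 = 0 (operand ≠ 0)
(((((((P ⊃ R) ⊃ P) ⊃ R) ⊃ P) ⊃ Q) ⊃ R) ⊃ ¬Q): 1 > 0, so result = 0
((((((((P ⊃ R) ⊃ P) ⊃ R) ⊃ P) ⊃ Q) ⊃ R) ⊃ ¬Q) ⊃ Q): 0 ≤ 0.1, so result = 1
(((((((((P ⊃ R) ⊃ P) ⊃ R) ⊃ P) ⊃ Q) ⊃ R) ⊃ ¬Q) ⊃ Q) ⊃ Q): 1 > 0.1, so result = 0.1

0.10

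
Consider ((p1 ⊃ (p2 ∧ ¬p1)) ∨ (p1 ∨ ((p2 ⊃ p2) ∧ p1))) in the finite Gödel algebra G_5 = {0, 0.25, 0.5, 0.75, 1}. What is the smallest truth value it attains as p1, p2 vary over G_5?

The minimum is attained at p1 = 0.25, p2 = 0:
  ¬p1: Gödel ¬ of 0.25 = 0 (operand ≠ 0)
  (p2 ∧ ¬p1) = min(0, 0) = 0
  (p1 ⊃ (p2 ∧ ¬p1)): 0.25 > 0, so result = 0
  (p2 ⊃ p2): 0 ≤ 0, so result = 1
  ((p2 ⊃ p2) ∧ p1) = min(1, 0.25) = 0.25
  (p1 ∨ ((p2 ⊃ p2) ∧ p1)) = max(0.25, 0.25) = 0.25
  ((p1 ⊃ (p2 ∧ ¬p1)) ∨ (p1 ∨ ((p2 ⊃ p2) ∧ p1))) = max(0, 0.25) = 0.25
Checking all 25 assignments confirms none give a value below 0.25.

0.25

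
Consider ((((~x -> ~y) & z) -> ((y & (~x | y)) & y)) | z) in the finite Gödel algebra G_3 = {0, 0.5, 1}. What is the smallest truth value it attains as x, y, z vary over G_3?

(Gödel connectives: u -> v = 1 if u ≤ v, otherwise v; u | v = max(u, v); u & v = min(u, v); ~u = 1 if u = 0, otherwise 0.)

The minimum is attained at x = 0, y = 0, z = 0.5:
  ~x: Gödel ¬ of 0 = 1 (operand is 0)
  ~y: Gödel ¬ of 0 = 1 (operand is 0)
  (~x -> ~y): 1 ≤ 1, so result = 1
  ((~x -> ~y) & z) = min(1, 0.5) = 0.5
  ~x: Gödel ¬ of 0 = 1 (operand is 0)
  (~x | y) = max(1, 0) = 1
  (y & (~x | y)) = min(0, 1) = 0
  ((y & (~x | y)) & y) = min(0, 0) = 0
  (((~x -> ~y) & z) -> ((y & (~x | y)) & y)): 0.5 > 0, so result = 0
  ((((~x -> ~y) & z) -> ((y & (~x | y)) & y)) | z) = max(0, 0.5) = 0.5
Checking all 27 assignments confirms none give a value below 0.50.

0.50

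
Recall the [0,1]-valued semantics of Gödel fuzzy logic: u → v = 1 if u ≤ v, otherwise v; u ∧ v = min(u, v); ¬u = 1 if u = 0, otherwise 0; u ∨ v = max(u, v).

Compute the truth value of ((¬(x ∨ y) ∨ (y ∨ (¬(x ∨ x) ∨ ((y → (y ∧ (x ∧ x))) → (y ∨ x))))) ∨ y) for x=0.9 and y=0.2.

(x ∨ y) = max(0.9, 0.2) = 0.9
¬(x ∨ y): Gödel ¬ of 0.9 = 0 (operand ≠ 0)
(x ∨ x) = max(0.9, 0.9) = 0.9
¬(x ∨ x): Gödel ¬ of 0.9 = 0 (operand ≠ 0)
(x ∧ x) = min(0.9, 0.9) = 0.9
(y ∧ (x ∧ x)) = min(0.2, 0.9) = 0.2
(y → (y ∧ (x ∧ x))): 0.2 ≤ 0.2, so result = 1
(y ∨ x) = max(0.2, 0.9) = 0.9
((y → (y ∧ (x ∧ x))) → (y ∨ x)): 1 > 0.9, so result = 0.9
(¬(x ∨ x) ∨ ((y → (y ∧ (x ∧ x))) → (y ∨ x))) = max(0, 0.9) = 0.9
(y ∨ (¬(x ∨ x) ∨ ((y → (y ∧ (x ∧ x))) → (y ∨ x)))) = max(0.2, 0.9) = 0.9
(¬(x ∨ y) ∨ (y ∨ (¬(x ∨ x) ∨ ((y → (y ∧ (x ∧ x))) → (y ∨ x))))) = max(0, 0.9) = 0.9
((¬(x ∨ y) ∨ (y ∨ (¬(x ∨ x) ∨ ((y → (y ∧ (x ∧ x))) → (y ∨ x))))) ∨ y) = max(0.9, 0.2) = 0.9

0.90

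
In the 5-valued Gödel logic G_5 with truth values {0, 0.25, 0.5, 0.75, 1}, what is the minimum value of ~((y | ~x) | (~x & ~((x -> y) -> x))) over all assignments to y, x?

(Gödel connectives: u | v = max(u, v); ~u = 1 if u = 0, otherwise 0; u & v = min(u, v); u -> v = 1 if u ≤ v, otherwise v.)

0.00

The minimum is attained at y = 0, x = 0:
  ~x: Gödel ¬ of 0 = 1 (operand is 0)
  (y | ~x) = max(0, 1) = 1
  ~x: Gödel ¬ of 0 = 1 (operand is 0)
  (x -> y): 0 ≤ 0, so result = 1
  ((x -> y) -> x): 1 > 0, so result = 0
  ~((x -> y) -> x): Gödel ¬ of 0 = 1 (operand is 0)
  (~x & ~((x -> y) -> x)) = min(1, 1) = 1
  ((y | ~x) | (~x & ~((x -> y) -> x))) = max(1, 1) = 1
  ~((y | ~x) | (~x & ~((x -> y) -> x))): Gödel ¬ of 1 = 0 (operand ≠ 0)
Checking all 25 assignments confirms none give a value below 0.00.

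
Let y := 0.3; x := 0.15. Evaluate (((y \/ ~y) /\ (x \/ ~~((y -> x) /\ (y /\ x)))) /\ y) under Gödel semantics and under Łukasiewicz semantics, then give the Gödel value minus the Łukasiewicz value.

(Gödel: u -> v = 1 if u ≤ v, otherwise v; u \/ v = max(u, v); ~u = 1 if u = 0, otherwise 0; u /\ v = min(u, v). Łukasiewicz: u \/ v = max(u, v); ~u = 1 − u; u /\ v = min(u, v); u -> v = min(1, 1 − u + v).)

0.15

Gödel evaluation:
  ~y: Gödel ¬ of 0.3 = 0 (operand ≠ 0)
  (y \/ ~y) = max(0.3, 0) = 0.3
  (y -> x): 0.3 > 0.15, so result = 0.15
  (y /\ x) = min(0.3, 0.15) = 0.15
  ((y -> x) /\ (y /\ x)) = min(0.15, 0.15) = 0.15
  ~((y -> x) /\ (y /\ x)): Gödel ¬ of 0.15 = 0 (operand ≠ 0)
  ~~((y -> x) /\ (y /\ x)): Gödel ¬ of 0 = 1 (operand is 0)
  (x \/ ~~((y -> x) /\ (y /\ x))) = max(0.15, 1) = 1
  ((y \/ ~y) /\ (x \/ ~~((y -> x) /\ (y /\ x)))) = min(0.3, 1) = 0.3
  (((y \/ ~y) /\ (x \/ ~~((y -> x) /\ (y /\ x)))) /\ y) = min(0.3, 0.3) = 0.3
  Gödel value = 0.3
Łukasiewicz evaluation:
  ~y: Łukasiewicz ¬ gives 1 − 0.3 = 0.7
  (y \/ ~y) = max(0.3, 0.7) = 0.7
  (y -> x): min(1, 1 − 0.3 + 0.15) = 0.85
  (y /\ x) = min(0.3, 0.15) = 0.15
  ((y -> x) /\ (y /\ x)) = min(0.85, 0.15) = 0.15
  ~((y -> x) /\ (y /\ x)): Łukasiewicz ¬ gives 1 − 0.15 = 0.85
  ~~((y -> x) /\ (y /\ x)): Łukasiewicz ¬ gives 1 − 0.85 = 0.15
  (x \/ ~~((y -> x) /\ (y /\ x))) = max(0.15, 0.15) = 0.15
  ((y \/ ~y) /\ (x \/ ~~((y -> x) /\ (y /\ x)))) = min(0.7, 0.15) = 0.15
  (((y \/ ~y) /\ (x \/ ~~((y -> x) /\ (y /\ x)))) /\ y) = min(0.15, 0.3) = 0.15
  Łukasiewicz value = 0.15
Difference: 0.3 − 0.15 = 0.15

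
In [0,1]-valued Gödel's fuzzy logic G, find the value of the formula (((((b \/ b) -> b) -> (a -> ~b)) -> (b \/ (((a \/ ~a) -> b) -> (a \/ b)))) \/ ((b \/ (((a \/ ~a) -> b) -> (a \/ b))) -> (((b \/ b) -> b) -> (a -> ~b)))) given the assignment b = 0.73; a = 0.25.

1.00

(b \/ b) = max(0.73, 0.73) = 0.73
((b \/ b) -> b): 0.73 ≤ 0.73, so result = 1
~b: Gödel ¬ of 0.73 = 0 (operand ≠ 0)
(a -> ~b): 0.25 > 0, so result = 0
(((b \/ b) -> b) -> (a -> ~b)): 1 > 0, so result = 0
~a: Gödel ¬ of 0.25 = 0 (operand ≠ 0)
(a \/ ~a) = max(0.25, 0) = 0.25
((a \/ ~a) -> b): 0.25 ≤ 0.73, so result = 1
(a \/ b) = max(0.25, 0.73) = 0.73
(((a \/ ~a) -> b) -> (a \/ b)): 1 > 0.73, so result = 0.73
(b \/ (((a \/ ~a) -> b) -> (a \/ b))) = max(0.73, 0.73) = 0.73
((((b \/ b) -> b) -> (a -> ~b)) -> (b \/ (((a \/ ~a) -> b) -> (a \/ b)))): 0 ≤ 0.73, so result = 1
~a: Gödel ¬ of 0.25 = 0 (operand ≠ 0)
(a \/ ~a) = max(0.25, 0) = 0.25
((a \/ ~a) -> b): 0.25 ≤ 0.73, so result = 1
(a \/ b) = max(0.25, 0.73) = 0.73
(((a \/ ~a) -> b) -> (a \/ b)): 1 > 0.73, so result = 0.73
(b \/ (((a \/ ~a) -> b) -> (a \/ b))) = max(0.73, 0.73) = 0.73
(b \/ b) = max(0.73, 0.73) = 0.73
((b \/ b) -> b): 0.73 ≤ 0.73, so result = 1
~b: Gödel ¬ of 0.73 = 0 (operand ≠ 0)
(a -> ~b): 0.25 > 0, so result = 0
(((b \/ b) -> b) -> (a -> ~b)): 1 > 0, so result = 0
((b \/ (((a \/ ~a) -> b) -> (a \/ b))) -> (((b \/ b) -> b) -> (a -> ~b))): 0.73 > 0, so result = 0
(((((b \/ b) -> b) -> (a -> ~b)) -> (b \/ (((a \/ ~a) -> b) -> (a \/ b)))) \/ ((b \/ (((a \/ ~a) -> b) -> (a \/ b))) -> (((b \/ b) -> b) -> (a -> ~b)))) = max(1, 0) = 1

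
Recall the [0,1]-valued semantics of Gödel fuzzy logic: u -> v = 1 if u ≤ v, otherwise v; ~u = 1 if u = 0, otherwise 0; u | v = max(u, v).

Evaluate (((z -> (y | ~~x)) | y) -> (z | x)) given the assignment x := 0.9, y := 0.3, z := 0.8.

0.90

~x: Gödel ¬ of 0.9 = 0 (operand ≠ 0)
~~x: Gödel ¬ of 0 = 1 (operand is 0)
(y | ~~x) = max(0.3, 1) = 1
(z -> (y | ~~x)): 0.8 ≤ 1, so result = 1
((z -> (y | ~~x)) | y) = max(1, 0.3) = 1
(z | x) = max(0.8, 0.9) = 0.9
(((z -> (y | ~~x)) | y) -> (z | x)): 1 > 0.9, so result = 0.9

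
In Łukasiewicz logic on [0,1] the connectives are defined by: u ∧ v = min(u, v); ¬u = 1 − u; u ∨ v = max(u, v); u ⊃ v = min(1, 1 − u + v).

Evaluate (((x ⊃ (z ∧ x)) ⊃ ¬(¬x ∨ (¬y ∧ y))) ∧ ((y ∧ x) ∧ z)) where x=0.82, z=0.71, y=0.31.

0.31

(z ∧ x) = min(0.71, 0.82) = 0.71
(x ⊃ (z ∧ x)): min(1, 1 − 0.82 + 0.71) = 0.89
¬x: Łukasiewicz ¬ gives 1 − 0.82 = 0.18
¬y: Łukasiewicz ¬ gives 1 − 0.31 = 0.69
(¬y ∧ y) = min(0.69, 0.31) = 0.31
(¬x ∨ (¬y ∧ y)) = max(0.18, 0.31) = 0.31
¬(¬x ∨ (¬y ∧ y)): Łukasiewicz ¬ gives 1 − 0.31 = 0.69
((x ⊃ (z ∧ x)) ⊃ ¬(¬x ∨ (¬y ∧ y))): min(1, 1 − 0.89 + 0.69) = 0.8
(y ∧ x) = min(0.31, 0.82) = 0.31
((y ∧ x) ∧ z) = min(0.31, 0.71) = 0.31
(((x ⊃ (z ∧ x)) ⊃ ¬(¬x ∨ (¬y ∧ y))) ∧ ((y ∧ x) ∧ z)) = min(0.8, 0.31) = 0.31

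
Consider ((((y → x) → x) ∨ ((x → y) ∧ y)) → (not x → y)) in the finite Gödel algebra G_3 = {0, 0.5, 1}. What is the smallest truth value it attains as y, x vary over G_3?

The minimum is attained at y = 0.5, x = 0:
  (y → x): 0.5 > 0, so result = 0
  ((y → x) → x): 0 ≤ 0, so result = 1
  (x → y): 0 ≤ 0.5, so result = 1
  ((x → y) ∧ y) = min(1, 0.5) = 0.5
  (((y → x) → x) ∨ ((x → y) ∧ y)) = max(1, 0.5) = 1
  not x: Gödel ¬ of 0 = 1 (operand is 0)
  (not x → y): 1 > 0.5, so result = 0.5
  ((((y → x) → x) ∨ ((x → y) ∧ y)) → (not x → y)): 1 > 0.5, so result = 0.5
Checking all 9 assignments confirms none give a value below 0.50.

0.50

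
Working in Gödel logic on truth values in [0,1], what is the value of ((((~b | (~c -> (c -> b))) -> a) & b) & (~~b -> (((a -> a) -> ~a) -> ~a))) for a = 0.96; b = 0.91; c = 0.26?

~b: Gödel ¬ of 0.91 = 0 (operand ≠ 0)
~c: Gödel ¬ of 0.26 = 0 (operand ≠ 0)
(c -> b): 0.26 ≤ 0.91, so result = 1
(~c -> (c -> b)): 0 ≤ 1, so result = 1
(~b | (~c -> (c -> b))) = max(0, 1) = 1
((~b | (~c -> (c -> b))) -> a): 1 > 0.96, so result = 0.96
(((~b | (~c -> (c -> b))) -> a) & b) = min(0.96, 0.91) = 0.91
~b: Gödel ¬ of 0.91 = 0 (operand ≠ 0)
~~b: Gödel ¬ of 0 = 1 (operand is 0)
(a -> a): 0.96 ≤ 0.96, so result = 1
~a: Gödel ¬ of 0.96 = 0 (operand ≠ 0)
((a -> a) -> ~a): 1 > 0, so result = 0
~a: Gödel ¬ of 0.96 = 0 (operand ≠ 0)
(((a -> a) -> ~a) -> ~a): 0 ≤ 0, so result = 1
(~~b -> (((a -> a) -> ~a) -> ~a)): 1 ≤ 1, so result = 1
((((~b | (~c -> (c -> b))) -> a) & b) & (~~b -> (((a -> a) -> ~a) -> ~a))) = min(0.91, 1) = 0.91

0.91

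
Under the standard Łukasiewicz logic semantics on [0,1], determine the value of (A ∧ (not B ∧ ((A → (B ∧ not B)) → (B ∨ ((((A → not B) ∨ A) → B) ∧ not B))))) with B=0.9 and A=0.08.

not B: Łukasiewicz ¬ gives 1 − 0.9 = 0.1
not B: Łukasiewicz ¬ gives 1 − 0.9 = 0.1
(B ∧ not B) = min(0.9, 0.1) = 0.1
(A → (B ∧ not B)): min(1, 1 − 0.08 + 0.1) = 1
not B: Łukasiewicz ¬ gives 1 − 0.9 = 0.1
(A → not B): min(1, 1 − 0.08 + 0.1) = 1
((A → not B) ∨ A) = max(1, 0.08) = 1
(((A → not B) ∨ A) → B): min(1, 1 − 1 + 0.9) = 0.9
not B: Łukasiewicz ¬ gives 1 − 0.9 = 0.1
((((A → not B) ∨ A) → B) ∧ not B) = min(0.9, 0.1) = 0.1
(B ∨ ((((A → not B) ∨ A) → B) ∧ not B)) = max(0.9, 0.1) = 0.9
((A → (B ∧ not B)) → (B ∨ ((((A → not B) ∨ A) → B) ∧ not B))): min(1, 1 − 1 + 0.9) = 0.9
(not B ∧ ((A → (B ∧ not B)) → (B ∨ ((((A → not B) ∨ A) → B) ∧ not B)))) = min(0.1, 0.9) = 0.1
(A ∧ (not B ∧ ((A → (B ∧ not B)) → (B ∨ ((((A → not B) ∨ A) → B) ∧ not B))))) = min(0.08, 0.1) = 0.08

0.08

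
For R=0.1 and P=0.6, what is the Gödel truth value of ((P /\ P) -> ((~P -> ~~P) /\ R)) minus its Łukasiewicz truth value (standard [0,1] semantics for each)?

-0.40

Gödel evaluation:
  (P /\ P) = min(0.6, 0.6) = 0.6
  ~P: Gödel ¬ of 0.6 = 0 (operand ≠ 0)
  ~P: Gödel ¬ of 0.6 = 0 (operand ≠ 0)
  ~~P: Gödel ¬ of 0 = 1 (operand is 0)
  (~P -> ~~P): 0 ≤ 1, so result = 1
  ((~P -> ~~P) /\ R) = min(1, 0.1) = 0.1
  ((P /\ P) -> ((~P -> ~~P) /\ R)): 0.6 > 0.1, so result = 0.1
  Gödel value = 0.1
Łukasiewicz evaluation:
  (P /\ P) = min(0.6, 0.6) = 0.6
  ~P: Łukasiewicz ¬ gives 1 − 0.6 = 0.4
  ~P: Łukasiewicz ¬ gives 1 − 0.6 = 0.4
  ~~P: Łukasiewicz ¬ gives 1 − 0.4 = 0.6
  (~P -> ~~P): min(1, 1 − 0.4 + 0.6) = 1
  ((~P -> ~~P) /\ R) = min(1, 0.1) = 0.1
  ((P /\ P) -> ((~P -> ~~P) /\ R)): min(1, 1 − 0.6 + 0.1) = 0.5
  Łukasiewicz value = 0.5
Difference: 0.1 − 0.5 = -0.40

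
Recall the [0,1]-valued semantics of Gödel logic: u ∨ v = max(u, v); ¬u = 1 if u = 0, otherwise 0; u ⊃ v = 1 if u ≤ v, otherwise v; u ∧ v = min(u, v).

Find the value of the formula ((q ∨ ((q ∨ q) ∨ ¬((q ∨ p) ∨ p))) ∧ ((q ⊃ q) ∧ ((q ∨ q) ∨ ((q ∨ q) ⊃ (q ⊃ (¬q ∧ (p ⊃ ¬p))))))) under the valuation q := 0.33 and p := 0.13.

0.33

(q ∨ q) = max(0.33, 0.33) = 0.33
(q ∨ p) = max(0.33, 0.13) = 0.33
((q ∨ p) ∨ p) = max(0.33, 0.13) = 0.33
¬((q ∨ p) ∨ p): Gödel ¬ of 0.33 = 0 (operand ≠ 0)
((q ∨ q) ∨ ¬((q ∨ p) ∨ p)) = max(0.33, 0) = 0.33
(q ∨ ((q ∨ q) ∨ ¬((q ∨ p) ∨ p))) = max(0.33, 0.33) = 0.33
(q ⊃ q): 0.33 ≤ 0.33, so result = 1
(q ∨ q) = max(0.33, 0.33) = 0.33
(q ∨ q) = max(0.33, 0.33) = 0.33
¬q: Gödel ¬ of 0.33 = 0 (operand ≠ 0)
¬p: Gödel ¬ of 0.13 = 0 (operand ≠ 0)
(p ⊃ ¬p): 0.13 > 0, so result = 0
(¬q ∧ (p ⊃ ¬p)) = min(0, 0) = 0
(q ⊃ (¬q ∧ (p ⊃ ¬p))): 0.33 > 0, so result = 0
((q ∨ q) ⊃ (q ⊃ (¬q ∧ (p ⊃ ¬p)))): 0.33 > 0, so result = 0
((q ∨ q) ∨ ((q ∨ q) ⊃ (q ⊃ (¬q ∧ (p ⊃ ¬p))))) = max(0.33, 0) = 0.33
((q ⊃ q) ∧ ((q ∨ q) ∨ ((q ∨ q) ⊃ (q ⊃ (¬q ∧ (p ⊃ ¬p)))))) = min(1, 0.33) = 0.33
((q ∨ ((q ∨ q) ∨ ¬((q ∨ p) ∨ p))) ∧ ((q ⊃ q) ∧ ((q ∨ q) ∨ ((q ∨ q) ⊃ (q ⊃ (¬q ∧ (p ⊃ ¬p))))))) = min(0.33, 0.33) = 0.33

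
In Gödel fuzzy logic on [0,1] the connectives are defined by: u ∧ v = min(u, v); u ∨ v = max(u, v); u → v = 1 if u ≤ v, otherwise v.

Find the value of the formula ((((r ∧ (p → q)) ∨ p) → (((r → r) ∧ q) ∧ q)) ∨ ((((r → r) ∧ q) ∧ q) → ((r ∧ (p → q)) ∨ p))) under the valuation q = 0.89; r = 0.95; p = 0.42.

(p → q): 0.42 ≤ 0.89, so result = 1
(r ∧ (p → q)) = min(0.95, 1) = 0.95
((r ∧ (p → q)) ∨ p) = max(0.95, 0.42) = 0.95
(r → r): 0.95 ≤ 0.95, so result = 1
((r → r) ∧ q) = min(1, 0.89) = 0.89
(((r → r) ∧ q) ∧ q) = min(0.89, 0.89) = 0.89
(((r ∧ (p → q)) ∨ p) → (((r → r) ∧ q) ∧ q)): 0.95 > 0.89, so result = 0.89
(r → r): 0.95 ≤ 0.95, so result = 1
((r → r) ∧ q) = min(1, 0.89) = 0.89
(((r → r) ∧ q) ∧ q) = min(0.89, 0.89) = 0.89
(p → q): 0.42 ≤ 0.89, so result = 1
(r ∧ (p → q)) = min(0.95, 1) = 0.95
((r ∧ (p → q)) ∨ p) = max(0.95, 0.42) = 0.95
((((r → r) ∧ q) ∧ q) → ((r ∧ (p → q)) ∨ p)): 0.89 ≤ 0.95, so result = 1
((((r ∧ (p → q)) ∨ p) → (((r → r) ∧ q) ∧ q)) ∨ ((((r → r) ∧ q) ∧ q) → ((r ∧ (p → q)) ∨ p))) = max(0.89, 1) = 1

1.00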